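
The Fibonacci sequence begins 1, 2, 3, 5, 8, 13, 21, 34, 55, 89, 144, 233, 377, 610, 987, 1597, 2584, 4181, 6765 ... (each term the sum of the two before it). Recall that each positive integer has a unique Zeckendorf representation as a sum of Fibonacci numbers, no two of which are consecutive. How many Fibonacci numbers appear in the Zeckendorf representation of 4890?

Greedily peel off the largest Fibonacci term at each step:
4181 ≤ 4890 < 6765, so take 4181; remainder 709
610 ≤ 709 < 987, so take 610; remainder 99
89 ≤ 99 < 144, so take 89; remainder 10
8 ≤ 10 < 13, so take 8; remainder 2
2 ≤ 2 < 3, so take 2; remainder 0
4890 = 4181 + 610 + 89 + 8 + 2, which has 5 terms.

5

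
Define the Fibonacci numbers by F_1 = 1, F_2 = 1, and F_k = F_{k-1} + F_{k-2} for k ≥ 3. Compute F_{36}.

Iterating the recurrence up to F_{30} = 832040 and F_{29} = 514229:
F_{31} = F_{30} + F_{29} = 832040 + 514229 = 1346269
F_{32} = F_{31} + F_{30} = 1346269 + 832040 = 2178309
F_{33} = F_{32} + F_{31} = 2178309 + 1346269 = 3524578
F_{34} = F_{33} + F_{32} = 3524578 + 2178309 = 5702887
F_{35} = F_{34} + F_{33} = 5702887 + 3524578 = 9227465
F_{36} = F_{35} + F_{34} = 9227465 + 5702887 = 14930352

14930352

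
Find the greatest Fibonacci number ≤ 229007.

196418 ≤ 229007 < 317811, so the largest Fibonacci number not exceeding 229007 is 196418.

196418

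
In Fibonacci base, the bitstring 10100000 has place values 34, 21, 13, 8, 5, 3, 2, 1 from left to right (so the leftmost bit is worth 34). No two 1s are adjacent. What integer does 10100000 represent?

Summing the place values of the 1 bits: 34 + 13 = 47.

47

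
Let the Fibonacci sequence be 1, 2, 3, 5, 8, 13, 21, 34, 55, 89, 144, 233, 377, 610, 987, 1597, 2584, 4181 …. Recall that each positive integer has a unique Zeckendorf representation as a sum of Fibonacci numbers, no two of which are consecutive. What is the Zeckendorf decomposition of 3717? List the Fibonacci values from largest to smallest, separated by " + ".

2584 ≤ 3717 < 4181, so take 2584; remainder 1133
987 ≤ 1133 < 1597, so take 987; remainder 146
144 ≤ 146 < 233, so take 144; remainder 2
2 ≤ 2 < 3, so take 2; remainder 0
So 3717 = 2584 + 987 + 144 + 2, with no two terms consecutive in the sequence.

2584 + 987 + 144 + 2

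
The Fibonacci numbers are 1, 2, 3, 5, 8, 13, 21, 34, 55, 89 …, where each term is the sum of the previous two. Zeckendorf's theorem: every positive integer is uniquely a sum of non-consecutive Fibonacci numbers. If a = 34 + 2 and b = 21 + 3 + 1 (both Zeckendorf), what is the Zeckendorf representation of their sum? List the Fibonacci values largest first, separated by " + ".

The two numbers are 36 and 25, so their sum is 61.
Repeatedly subtract the largest Fibonacci number that fits:
subtract 55 from 61: 6 remains
subtract 5 from 6: 1 remains
subtract 1 from 1: 0 remains

55 + 5 + 1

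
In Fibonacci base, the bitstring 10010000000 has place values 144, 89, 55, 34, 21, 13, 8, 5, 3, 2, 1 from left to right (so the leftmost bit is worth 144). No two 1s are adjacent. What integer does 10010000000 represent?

Summing the place values of the 1 bits: 144 + 34 = 178.

178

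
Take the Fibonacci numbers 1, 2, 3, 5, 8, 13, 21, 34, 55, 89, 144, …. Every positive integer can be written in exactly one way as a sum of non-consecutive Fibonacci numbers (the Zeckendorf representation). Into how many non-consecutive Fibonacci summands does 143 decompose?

Repeatedly subtract the largest Fibonacci number that fits:
143: greatest Fibonacci not exceeding it is 89, leaving 54
54: greatest Fibonacci not exceeding it is 34, leaving 20
20: greatest Fibonacci not exceeding it is 13, leaving 7
7: greatest Fibonacci not exceeding it is 5, leaving 2
2: greatest Fibonacci not exceeding it is 2, leaving 0
143 = 89 + 34 + 13 + 5 + 2, which has 5 terms.

5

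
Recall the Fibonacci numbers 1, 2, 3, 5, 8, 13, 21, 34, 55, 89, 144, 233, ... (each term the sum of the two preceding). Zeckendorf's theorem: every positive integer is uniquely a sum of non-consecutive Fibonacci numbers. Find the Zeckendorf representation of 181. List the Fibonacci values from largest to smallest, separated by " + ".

181: greatest Fibonacci not exceeding it is 144, leaving 37
37: greatest Fibonacci not exceeding it is 34, leaving 3
3: greatest Fibonacci not exceeding it is 3, leaving 0
So 181 = 144 + 34 + 3, with no two terms consecutive in the sequence.

144 + 34 + 3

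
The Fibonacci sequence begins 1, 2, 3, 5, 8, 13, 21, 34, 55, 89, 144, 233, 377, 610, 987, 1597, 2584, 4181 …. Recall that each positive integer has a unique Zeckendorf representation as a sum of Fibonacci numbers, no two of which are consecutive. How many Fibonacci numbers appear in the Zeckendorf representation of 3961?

3961 − 2584 = 1377
1377 − 987 = 390
390 − 377 = 13
13 − 13 = 0
3961 = 2584 + 987 + 377 + 13, which has 4 terms.

4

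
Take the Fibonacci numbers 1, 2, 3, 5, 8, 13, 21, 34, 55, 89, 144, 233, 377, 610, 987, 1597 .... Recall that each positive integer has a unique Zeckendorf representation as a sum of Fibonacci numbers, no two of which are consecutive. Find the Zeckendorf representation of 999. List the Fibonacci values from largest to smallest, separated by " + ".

987 + 8 + 3 + 1

Repeatedly subtract the largest Fibonacci number that fits:
987 ≤ 999 < 1597, so take 987; remainder 12
8 ≤ 12 < 13, so take 8; remainder 4
3 ≤ 4 < 5, so take 3; remainder 1
1 ≤ 1 < 2, so take 1; remainder 0
So 999 = 987 + 8 + 3 + 1, with no two terms consecutive in the sequence.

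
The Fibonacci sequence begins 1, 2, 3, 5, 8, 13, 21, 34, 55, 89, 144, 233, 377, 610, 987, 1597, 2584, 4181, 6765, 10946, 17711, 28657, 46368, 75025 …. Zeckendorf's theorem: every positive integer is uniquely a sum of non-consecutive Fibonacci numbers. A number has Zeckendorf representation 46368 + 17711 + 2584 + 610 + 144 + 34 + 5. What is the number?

67456

46368 + 17711 + 2584 + 610 + 144 + 34 + 5 = 67456.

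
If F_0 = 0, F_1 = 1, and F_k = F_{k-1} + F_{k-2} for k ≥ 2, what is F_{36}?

14930352

Iterating the recurrence up to F_{29} = 514229 and F_{28} = 317811:
F_{30} = F_{29} + F_{28} = 514229 + 317811 = 832040
F_{31} = F_{30} + F_{29} = 832040 + 514229 = 1346269
F_{32} = F_{31} + F_{30} = 1346269 + 832040 = 2178309
F_{33} = F_{32} + F_{31} = 2178309 + 1346269 = 3524578
F_{34} = F_{33} + F_{32} = 3524578 + 2178309 = 5702887
F_{35} = F_{34} + F_{33} = 5702887 + 3524578 = 9227465
F_{36} = F_{35} + F_{34} = 9227465 + 5702887 = 14930352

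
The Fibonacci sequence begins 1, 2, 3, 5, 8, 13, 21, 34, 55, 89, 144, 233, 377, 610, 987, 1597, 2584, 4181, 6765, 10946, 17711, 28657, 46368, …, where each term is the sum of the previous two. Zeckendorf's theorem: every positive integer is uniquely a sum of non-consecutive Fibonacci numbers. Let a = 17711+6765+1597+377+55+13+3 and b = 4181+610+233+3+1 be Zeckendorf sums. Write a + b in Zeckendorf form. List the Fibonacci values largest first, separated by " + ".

28657 + 2584 + 233 + 55 + 13 + 5 + 2

The two numbers are 26521 and 5028, so their sum is 31549.
subtract 28657 from 31549: 2892 remains
subtract 2584 from 2892: 308 remains
subtract 233 from 308: 75 remains
subtract 55 from 75: 20 remains
subtract 13 from 20: 7 remains
subtract 5 from 7: 2 remains
subtract 2 from 2: 0 remains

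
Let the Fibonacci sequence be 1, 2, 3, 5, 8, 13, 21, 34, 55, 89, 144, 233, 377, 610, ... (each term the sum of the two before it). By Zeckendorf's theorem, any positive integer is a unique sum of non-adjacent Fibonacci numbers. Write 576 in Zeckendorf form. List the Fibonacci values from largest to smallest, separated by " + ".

Greedy algorithm:
377 ≤ 576 < 610, so take 377; remainder 199
144 ≤ 199 < 233, so take 144; remainder 55
55 ≤ 55 < 89, so take 55; remainder 0
So 576 = 377 + 144 + 55, with no two terms consecutive in the sequence.

377 + 144 + 55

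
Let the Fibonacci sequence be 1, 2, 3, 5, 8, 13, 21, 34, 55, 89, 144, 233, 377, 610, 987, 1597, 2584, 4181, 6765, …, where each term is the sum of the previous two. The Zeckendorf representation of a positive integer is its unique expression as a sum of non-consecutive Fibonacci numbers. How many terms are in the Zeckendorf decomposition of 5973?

7

5973: greatest Fibonacci not exceeding it is 4181, leaving 1792
1792: greatest Fibonacci not exceeding it is 1597, leaving 195
195: greatest Fibonacci not exceeding it is 144, leaving 51
51: greatest Fibonacci not exceeding it is 34, leaving 17
17: greatest Fibonacci not exceeding it is 13, leaving 4
4: greatest Fibonacci not exceeding it is 3, leaving 1
1: greatest Fibonacci not exceeding it is 1, leaving 0
5973 = 4181 + 1597 + 144 + 34 + 13 + 3 + 1, which has 7 terms.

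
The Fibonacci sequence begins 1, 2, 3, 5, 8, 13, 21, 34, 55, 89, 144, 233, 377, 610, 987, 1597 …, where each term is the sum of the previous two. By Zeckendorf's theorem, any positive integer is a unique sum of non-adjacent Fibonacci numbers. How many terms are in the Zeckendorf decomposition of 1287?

1287: greatest Fibonacci not exceeding it is 987, leaving 300
300: greatest Fibonacci not exceeding it is 233, leaving 67
67: greatest Fibonacci not exceeding it is 55, leaving 12
12: greatest Fibonacci not exceeding it is 8, leaving 4
4: greatest Fibonacci not exceeding it is 3, leaving 1
1: greatest Fibonacci not exceeding it is 1, leaving 0
1287 = 987 + 233 + 55 + 8 + 3 + 1, which has 6 terms.

6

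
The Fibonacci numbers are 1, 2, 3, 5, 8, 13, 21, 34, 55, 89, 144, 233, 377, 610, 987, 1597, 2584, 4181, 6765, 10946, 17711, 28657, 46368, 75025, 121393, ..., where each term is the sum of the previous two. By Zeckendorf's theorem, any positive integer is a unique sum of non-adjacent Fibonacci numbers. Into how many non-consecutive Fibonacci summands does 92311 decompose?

92311 − 75025 = 17286
17286 − 10946 = 6340
6340 − 4181 = 2159
2159 − 1597 = 562
562 − 377 = 185
185 − 144 = 41
41 − 34 = 7
7 − 5 = 2
2 − 2 = 0
92311 = 75025 + 10946 + 4181 + 1597 + 377 + 144 + 34 + 5 + 2, which has 9 terms.

9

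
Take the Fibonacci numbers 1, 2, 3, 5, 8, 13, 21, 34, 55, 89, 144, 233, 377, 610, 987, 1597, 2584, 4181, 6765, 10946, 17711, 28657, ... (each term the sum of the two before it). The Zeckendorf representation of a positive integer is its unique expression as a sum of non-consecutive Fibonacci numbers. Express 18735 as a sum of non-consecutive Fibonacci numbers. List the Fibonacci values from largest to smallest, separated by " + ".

17711 + 987 + 34 + 3

Repeatedly subtract the largest Fibonacci number that fits:
largest Fibonacci ≤ 18735 is 17711; 18735 − 17711 = 1024
largest Fibonacci ≤ 1024 is 987; 1024 − 987 = 37
largest Fibonacci ≤ 37 is 34; 37 − 34 = 3
largest Fibonacci ≤ 3 is 3; 3 − 3 = 0
So 18735 = 17711 + 987 + 34 + 3, with no two terms consecutive in the sequence.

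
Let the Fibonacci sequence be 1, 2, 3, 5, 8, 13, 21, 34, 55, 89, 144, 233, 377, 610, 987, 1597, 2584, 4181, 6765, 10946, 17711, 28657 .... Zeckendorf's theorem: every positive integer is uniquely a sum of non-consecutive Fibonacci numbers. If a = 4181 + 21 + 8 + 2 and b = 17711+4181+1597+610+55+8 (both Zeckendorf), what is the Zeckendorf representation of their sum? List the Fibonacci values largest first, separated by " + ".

17711 + 6765 + 2584 + 987 + 233 + 89 + 5

The two numbers are 4212 and 24162, so their sum is 28374.
take 17711 (≤ 28374); 28374 − 17711 = 10663
take 6765 (≤ 10663); 10663 − 6765 = 3898
take 2584 (≤ 3898); 3898 − 2584 = 1314
take 987 (≤ 1314); 1314 − 987 = 327
take 233 (≤ 327); 327 − 233 = 94
take 89 (≤ 94); 94 − 89 = 5
take 5 (≤ 5); 5 − 5 = 0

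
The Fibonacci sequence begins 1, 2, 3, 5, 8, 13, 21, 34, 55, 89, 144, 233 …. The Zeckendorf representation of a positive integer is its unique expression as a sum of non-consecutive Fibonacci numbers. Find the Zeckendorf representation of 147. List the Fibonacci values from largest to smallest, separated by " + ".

Greedy algorithm:
largest Fibonacci ≤ 147 is 144; 147 − 144 = 3
largest Fibonacci ≤ 3 is 3; 3 − 3 = 0
So 147 = 144 + 3, with no two terms consecutive in the sequence.

144 + 3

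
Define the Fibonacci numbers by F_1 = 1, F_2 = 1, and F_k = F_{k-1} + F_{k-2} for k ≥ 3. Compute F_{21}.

10946

Iterating the recurrence up to F_{16} = 987 and F_{15} = 610:
F_{17} = F_{16} + F_{15} = 987 + 610 = 1597
F_{18} = F_{17} + F_{16} = 1597 + 987 = 2584
F_{19} = F_{18} + F_{17} = 2584 + 1597 = 4181
F_{20} = F_{19} + F_{18} = 4181 + 2584 = 6765
F_{21} = F_{20} + F_{19} = 6765 + 4181 = 10946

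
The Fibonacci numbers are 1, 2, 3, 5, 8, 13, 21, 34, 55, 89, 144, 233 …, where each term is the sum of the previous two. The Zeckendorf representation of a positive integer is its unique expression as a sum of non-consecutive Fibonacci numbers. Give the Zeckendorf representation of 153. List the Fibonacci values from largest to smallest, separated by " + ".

Greedy algorithm:
153: greatest Fibonacci not exceeding it is 144, leaving 9
9: greatest Fibonacci not exceeding it is 8, leaving 1
1: greatest Fibonacci not exceeding it is 1, leaving 0
So 153 = 144 + 8 + 1, with no two terms consecutive in the sequence.

144 + 8 + 1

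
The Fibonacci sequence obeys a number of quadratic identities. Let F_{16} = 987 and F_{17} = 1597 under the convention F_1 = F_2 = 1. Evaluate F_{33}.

By F_{2k+1} = F_k² + F_{k+1}²: F_{33} = 987² + 1597² = 974169 + 2550409 = 3524578.

3524578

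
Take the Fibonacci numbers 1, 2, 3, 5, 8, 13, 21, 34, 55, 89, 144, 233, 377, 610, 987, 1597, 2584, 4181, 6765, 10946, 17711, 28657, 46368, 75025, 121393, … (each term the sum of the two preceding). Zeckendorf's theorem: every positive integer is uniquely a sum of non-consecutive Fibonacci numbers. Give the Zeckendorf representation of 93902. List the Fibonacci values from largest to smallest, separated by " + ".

75025 + 17711 + 987 + 144 + 34 + 1

subtract 75025 from 93902: 18877 remains
subtract 17711 from 18877: 1166 remains
subtract 987 from 1166: 179 remains
subtract 144 from 179: 35 remains
subtract 34 from 35: 1 remains
subtract 1 from 1: 0 remains
So 93902 = 75025 + 17711 + 987 + 144 + 34 + 1, with no two terms consecutive in the sequence.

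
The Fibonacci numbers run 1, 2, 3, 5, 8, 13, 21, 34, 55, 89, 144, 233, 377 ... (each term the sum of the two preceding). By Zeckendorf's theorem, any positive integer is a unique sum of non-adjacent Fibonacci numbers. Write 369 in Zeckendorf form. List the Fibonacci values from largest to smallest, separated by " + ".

369 − 233 = 136
136 − 89 = 47
47 − 34 = 13
13 − 13 = 0
So 369 = 233 + 89 + 34 + 13, with no two terms consecutive in the sequence.

233 + 89 + 34 + 13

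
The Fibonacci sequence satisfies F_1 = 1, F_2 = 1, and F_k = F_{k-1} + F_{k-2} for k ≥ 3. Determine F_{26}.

121393

Iterating the recurrence up to F_{20} = 6765 and F_{19} = 4181:
F_{21} = F_{20} + F_{19} = 6765 + 4181 = 10946
F_{22} = F_{21} + F_{20} = 10946 + 6765 = 17711
F_{23} = F_{22} + F_{21} = 17711 + 10946 = 28657
F_{24} = F_{23} + F_{22} = 28657 + 17711 = 46368
F_{25} = F_{24} + F_{23} = 46368 + 28657 = 75025
F_{26} = F_{25} + F_{24} = 75025 + 46368 = 121393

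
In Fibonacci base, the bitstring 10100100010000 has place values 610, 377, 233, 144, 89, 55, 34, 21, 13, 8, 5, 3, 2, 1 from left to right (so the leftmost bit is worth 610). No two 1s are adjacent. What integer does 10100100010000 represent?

906

Summing the place values of the 1 bits: 610 + 233 + 55 + 8 = 906.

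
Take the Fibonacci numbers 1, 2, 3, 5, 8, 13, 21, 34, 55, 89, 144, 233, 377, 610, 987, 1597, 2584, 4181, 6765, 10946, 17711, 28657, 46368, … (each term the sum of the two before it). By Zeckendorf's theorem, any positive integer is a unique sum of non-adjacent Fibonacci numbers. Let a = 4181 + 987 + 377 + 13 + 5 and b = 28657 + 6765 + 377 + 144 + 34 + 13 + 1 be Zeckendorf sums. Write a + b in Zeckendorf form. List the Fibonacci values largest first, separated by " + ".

28657 + 10946 + 1597 + 233 + 89 + 21 + 8 + 3

The two numbers are 5563 and 35991, so their sum is 41554.
Repeatedly subtract the largest Fibonacci number that fits:
28657 ≤ 41554 < 46368, so take 28657; remainder 12897
10946 ≤ 12897 < 17711, so take 10946; remainder 1951
1597 ≤ 1951 < 2584, so take 1597; remainder 354
233 ≤ 354 < 377, so take 233; remainder 121
89 ≤ 121 < 144, so take 89; remainder 32
21 ≤ 32 < 34, so take 21; remainder 11
8 ≤ 11 < 13, so take 8; remainder 3
3 ≤ 3 < 5, so take 3; remainder 0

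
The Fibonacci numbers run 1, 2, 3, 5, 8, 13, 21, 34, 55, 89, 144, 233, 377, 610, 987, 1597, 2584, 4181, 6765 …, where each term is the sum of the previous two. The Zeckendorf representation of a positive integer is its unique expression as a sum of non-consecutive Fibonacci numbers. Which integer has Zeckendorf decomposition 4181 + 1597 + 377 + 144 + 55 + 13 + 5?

4181 + 1597 + 377 + 144 + 55 + 13 + 5 = 6372.

6372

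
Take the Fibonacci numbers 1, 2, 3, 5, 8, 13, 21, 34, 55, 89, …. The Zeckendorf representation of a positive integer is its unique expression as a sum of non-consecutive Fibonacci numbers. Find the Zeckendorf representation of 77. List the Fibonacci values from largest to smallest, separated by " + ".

Repeatedly subtract the largest Fibonacci number that fits:
55 ≤ 77 < 89, so take 55; remainder 22
21 ≤ 22 < 34, so take 21; remainder 1
1 ≤ 1 < 2, so take 1; remainder 0
So 77 = 55 + 21 + 1, with no two terms consecutive in the sequence.

55 + 21 + 1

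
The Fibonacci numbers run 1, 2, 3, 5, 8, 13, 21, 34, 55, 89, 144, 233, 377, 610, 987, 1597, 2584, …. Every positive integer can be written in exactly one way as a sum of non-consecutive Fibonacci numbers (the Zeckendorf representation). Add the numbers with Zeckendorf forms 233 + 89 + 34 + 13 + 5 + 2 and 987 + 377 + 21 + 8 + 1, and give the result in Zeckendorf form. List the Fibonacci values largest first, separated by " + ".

The two numbers are 376 and 1394, so their sum is 1770.
take 1597 (≤ 1770); 1770 − 1597 = 173
take 144 (≤ 173); 173 − 144 = 29
take 21 (≤ 29); 29 − 21 = 8
take 8 (≤ 8); 8 − 8 = 0

1597 + 144 + 21 + 8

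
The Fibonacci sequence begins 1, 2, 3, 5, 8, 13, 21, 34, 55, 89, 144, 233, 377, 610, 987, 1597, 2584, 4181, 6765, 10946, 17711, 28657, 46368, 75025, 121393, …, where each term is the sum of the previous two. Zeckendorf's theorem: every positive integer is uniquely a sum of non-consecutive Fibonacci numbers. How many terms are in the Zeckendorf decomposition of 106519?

7

take 75025 (≤ 106519); 106519 − 75025 = 31494
take 28657 (≤ 31494); 31494 − 28657 = 2837
take 2584 (≤ 2837); 2837 − 2584 = 253
take 233 (≤ 253); 253 − 233 = 20
take 13 (≤ 20); 20 − 13 = 7
take 5 (≤ 7); 7 − 5 = 2
take 2 (≤ 2); 2 − 2 = 0
106519 = 75025 + 28657 + 2584 + 233 + 13 + 5 + 2, which has 7 terms.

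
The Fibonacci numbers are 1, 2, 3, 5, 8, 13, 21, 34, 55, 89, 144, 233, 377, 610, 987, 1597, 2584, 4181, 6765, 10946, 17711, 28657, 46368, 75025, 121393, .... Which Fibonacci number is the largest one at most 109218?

75025

75025 ≤ 109218 < 121393, so the largest Fibonacci number not exceeding 109218 is 75025.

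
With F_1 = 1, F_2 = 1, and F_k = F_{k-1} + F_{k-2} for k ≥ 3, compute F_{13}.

233

Iterating the recurrence up to F_{9} = 34 and F_{8} = 21:
F_{10} = F_{9} + F_{8} = 34 + 21 = 55
F_{11} = F_{10} + F_{9} = 55 + 34 = 89
F_{12} = F_{11} + F_{10} = 89 + 55 = 144
F_{13} = F_{12} + F_{11} = 144 + 89 = 233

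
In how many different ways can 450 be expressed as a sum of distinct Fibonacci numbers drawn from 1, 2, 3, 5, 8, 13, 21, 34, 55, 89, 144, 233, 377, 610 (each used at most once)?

Each representation comes from the Zeckendorf form by replacing some F_k with F_{k−1} + F_{k−2} where possible.
450 = 377+55+13+5 = 377+55+13+3+2 = 377+34+21+13+5 = 233+144+55+13+5 = … (11 more), for 15 in all.

15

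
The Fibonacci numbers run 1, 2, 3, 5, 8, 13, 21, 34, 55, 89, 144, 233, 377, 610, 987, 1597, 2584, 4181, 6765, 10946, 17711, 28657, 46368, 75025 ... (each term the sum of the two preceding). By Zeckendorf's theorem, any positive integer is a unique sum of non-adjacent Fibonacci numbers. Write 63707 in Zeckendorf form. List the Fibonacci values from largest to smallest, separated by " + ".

Greedy algorithm:
63707 − 46368 = 17339
17339 − 10946 = 6393
6393 − 4181 = 2212
2212 − 1597 = 615
615 − 610 = 5
5 − 5 = 0
So 63707 = 46368 + 10946 + 4181 + 1597 + 610 + 5, with no two terms consecutive in the sequence.

46368 + 10946 + 4181 + 1597 + 610 + 5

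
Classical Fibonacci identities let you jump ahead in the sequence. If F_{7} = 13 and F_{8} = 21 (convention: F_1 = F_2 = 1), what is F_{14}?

377

By the doubling identity F_{2k} = F_k(2F_{k+1} − F_k): F_{14} = 13·(2·21 − 13) = 13·29 = 377.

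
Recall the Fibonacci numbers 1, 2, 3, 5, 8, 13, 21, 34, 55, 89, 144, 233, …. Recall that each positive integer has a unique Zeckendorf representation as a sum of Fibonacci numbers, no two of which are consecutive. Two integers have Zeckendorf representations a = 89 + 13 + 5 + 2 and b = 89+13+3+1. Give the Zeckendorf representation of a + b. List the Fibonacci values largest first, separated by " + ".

144 + 55 + 13 + 3

The two numbers are 109 and 106, so their sum is 215.
215 − 144 = 71
71 − 55 = 16
16 − 13 = 3
3 − 3 = 0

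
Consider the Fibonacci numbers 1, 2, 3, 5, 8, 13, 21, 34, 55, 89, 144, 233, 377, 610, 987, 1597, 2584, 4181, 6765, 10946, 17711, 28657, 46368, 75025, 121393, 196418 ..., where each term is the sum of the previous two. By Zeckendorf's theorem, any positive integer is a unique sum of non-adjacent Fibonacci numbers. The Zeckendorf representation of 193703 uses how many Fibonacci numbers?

Repeatedly subtract the largest Fibonacci number that fits:
121393 ≤ 193703 < 196418, so take 121393; remainder 72310
46368 ≤ 72310 < 75025, so take 46368; remainder 25942
17711 ≤ 25942 < 28657, so take 17711; remainder 8231
6765 ≤ 8231 < 10946, so take 6765; remainder 1466
987 ≤ 1466 < 1597, so take 987; remainder 479
377 ≤ 479 < 610, so take 377; remainder 102
89 ≤ 102 < 144, so take 89; remainder 13
13 ≤ 13 < 21, so take 13; remainder 0
193703 = 121393 + 46368 + 17711 + 6765 + 987 + 377 + 89 + 13, which has 8 terms.

8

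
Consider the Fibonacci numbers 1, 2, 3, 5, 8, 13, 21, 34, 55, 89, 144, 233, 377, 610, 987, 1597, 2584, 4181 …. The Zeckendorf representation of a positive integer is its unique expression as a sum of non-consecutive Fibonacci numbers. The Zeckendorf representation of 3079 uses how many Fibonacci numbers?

5

Repeatedly subtract the largest Fibonacci number that fits:
3079: greatest Fibonacci not exceeding it is 2584, leaving 495
495: greatest Fibonacci not exceeding it is 377, leaving 118
118: greatest Fibonacci not exceeding it is 89, leaving 29
29: greatest Fibonacci not exceeding it is 21, leaving 8
8: greatest Fibonacci not exceeding it is 8, leaving 0
3079 = 2584 + 377 + 89 + 21 + 8, which has 5 terms.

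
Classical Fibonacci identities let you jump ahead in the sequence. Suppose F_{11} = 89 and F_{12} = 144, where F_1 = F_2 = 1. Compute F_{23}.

By F_{2k+1} = F_k² + F_{k+1}²: F_{23} = 89² + 144² = 7921 + 20736 = 28657.

28657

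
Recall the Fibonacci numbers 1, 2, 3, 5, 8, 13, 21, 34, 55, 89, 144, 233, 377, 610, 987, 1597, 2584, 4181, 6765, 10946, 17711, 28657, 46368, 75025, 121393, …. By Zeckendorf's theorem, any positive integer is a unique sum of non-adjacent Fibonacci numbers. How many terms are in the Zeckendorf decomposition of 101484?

7

largest Fibonacci ≤ 101484 is 75025; 101484 − 75025 = 26459
largest Fibonacci ≤ 26459 is 17711; 26459 − 17711 = 8748
largest Fibonacci ≤ 8748 is 6765; 8748 − 6765 = 1983
largest Fibonacci ≤ 1983 is 1597; 1983 − 1597 = 386
largest Fibonacci ≤ 386 is 377; 386 − 377 = 9
largest Fibonacci ≤ 9 is 8; 9 − 8 = 1
largest Fibonacci ≤ 1 is 1; 1 − 1 = 0
101484 = 75025 + 17711 + 6765 + 1597 + 377 + 8 + 1, which has 7 terms.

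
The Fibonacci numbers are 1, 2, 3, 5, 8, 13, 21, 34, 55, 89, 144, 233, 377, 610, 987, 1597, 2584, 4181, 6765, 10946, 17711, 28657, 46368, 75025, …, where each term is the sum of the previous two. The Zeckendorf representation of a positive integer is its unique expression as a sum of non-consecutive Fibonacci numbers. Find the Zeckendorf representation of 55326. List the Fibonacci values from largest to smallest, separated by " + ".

46368 + 6765 + 1597 + 377 + 144 + 55 + 13 + 5 + 2

Greedy algorithm:
55326: greatest Fibonacci not exceeding it is 46368, leaving 8958
8958: greatest Fibonacci not exceeding it is 6765, leaving 2193
2193: greatest Fibonacci not exceeding it is 1597, leaving 596
596: greatest Fibonacci not exceeding it is 377, leaving 219
219: greatest Fibonacci not exceeding it is 144, leaving 75
75: greatest Fibonacci not exceeding it is 55, leaving 20
20: greatest Fibonacci not exceeding it is 13, leaving 7
7: greatest Fibonacci not exceeding it is 5, leaving 2
2: greatest Fibonacci not exceeding it is 2, leaving 0
So 55326 = 46368 + 6765 + 1597 + 377 + 144 + 55 + 13 + 5 + 2, with no two terms consecutive in the sequence.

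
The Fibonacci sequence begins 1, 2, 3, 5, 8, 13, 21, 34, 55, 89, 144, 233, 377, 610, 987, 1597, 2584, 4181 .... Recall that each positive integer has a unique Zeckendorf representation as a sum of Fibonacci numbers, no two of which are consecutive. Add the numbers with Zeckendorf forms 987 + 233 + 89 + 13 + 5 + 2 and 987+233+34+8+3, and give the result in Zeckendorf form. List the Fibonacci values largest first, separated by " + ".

The two numbers are 1329 and 1265, so their sum is 2594.
subtract 2584 from 2594: 10 remains
subtract 8 from 10: 2 remains
subtract 2 from 2: 0 remains

2584 + 8 + 2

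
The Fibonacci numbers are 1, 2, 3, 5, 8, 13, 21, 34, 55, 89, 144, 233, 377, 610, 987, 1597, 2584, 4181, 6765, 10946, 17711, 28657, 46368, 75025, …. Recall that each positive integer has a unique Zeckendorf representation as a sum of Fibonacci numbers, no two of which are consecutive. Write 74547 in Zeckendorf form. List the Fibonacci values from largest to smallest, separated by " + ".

46368 + 17711 + 6765 + 2584 + 987 + 89 + 34 + 8 + 1

46368 ≤ 74547 < 75025, so take 46368; remainder 28179
17711 ≤ 28179 < 28657, so take 17711; remainder 10468
6765 ≤ 10468 < 10946, so take 6765; remainder 3703
2584 ≤ 3703 < 4181, so take 2584; remainder 1119
987 ≤ 1119 < 1597, so take 987; remainder 132
89 ≤ 132 < 144, so take 89; remainder 43
34 ≤ 43 < 55, so take 34; remainder 9
8 ≤ 9 < 13, so take 8; remainder 1
1 ≤ 1 < 2, so take 1; remainder 0
So 74547 = 46368 + 17711 + 6765 + 2584 + 987 + 89 + 34 + 8 + 1, with no two terms consecutive in the sequence.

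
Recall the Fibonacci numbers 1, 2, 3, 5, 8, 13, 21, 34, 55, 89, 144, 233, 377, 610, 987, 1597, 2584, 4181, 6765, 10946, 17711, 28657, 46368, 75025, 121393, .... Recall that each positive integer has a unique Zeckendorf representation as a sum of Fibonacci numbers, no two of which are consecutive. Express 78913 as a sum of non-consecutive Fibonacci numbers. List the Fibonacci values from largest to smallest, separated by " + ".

subtract 75025 from 78913: 3888 remains
subtract 2584 from 3888: 1304 remains
subtract 987 from 1304: 317 remains
subtract 233 from 317: 84 remains
subtract 55 from 84: 29 remains
subtract 21 from 29: 8 remains
subtract 8 from 8: 0 remains
So 78913 = 75025 + 2584 + 987 + 233 + 55 + 21 + 8, with no two terms consecutive in the sequence.

75025 + 2584 + 987 + 233 + 55 + 21 + 8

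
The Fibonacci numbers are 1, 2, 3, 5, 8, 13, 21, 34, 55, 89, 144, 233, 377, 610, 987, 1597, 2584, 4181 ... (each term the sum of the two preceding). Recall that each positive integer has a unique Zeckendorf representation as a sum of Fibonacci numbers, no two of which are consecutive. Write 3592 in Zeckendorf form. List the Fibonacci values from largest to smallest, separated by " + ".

2584 + 987 + 21

Greedily peel off the largest Fibonacci term at each step:
3592: greatest Fibonacci not exceeding it is 2584, leaving 1008
1008: greatest Fibonacci not exceeding it is 987, leaving 21
21: greatest Fibonacci not exceeding it is 21, leaving 0
So 3592 = 2584 + 987 + 21, with no two terms consecutive in the sequence.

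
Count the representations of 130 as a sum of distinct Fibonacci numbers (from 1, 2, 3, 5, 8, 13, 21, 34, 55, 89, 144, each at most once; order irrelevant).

Starting from the Zeckendorf form and repeatedly splitting a term F_k into F_{k−1} + F_{k−2} (when neither is already used) reaches every representation.
130 = 89+34+5+2 = 89+21+13+5+2 = 55+34+21+13+5+2 — 3 representations.

3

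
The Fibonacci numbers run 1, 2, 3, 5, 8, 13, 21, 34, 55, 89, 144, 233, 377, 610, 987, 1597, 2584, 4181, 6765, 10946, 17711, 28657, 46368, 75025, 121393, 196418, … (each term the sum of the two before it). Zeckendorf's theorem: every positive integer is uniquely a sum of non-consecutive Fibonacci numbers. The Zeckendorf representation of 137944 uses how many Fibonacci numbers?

7

Greedy algorithm:
largest Fibonacci ≤ 137944 is 121393; 137944 − 121393 = 16551
largest Fibonacci ≤ 16551 is 10946; 16551 − 10946 = 5605
largest Fibonacci ≤ 5605 is 4181; 5605 − 4181 = 1424
largest Fibonacci ≤ 1424 is 987; 1424 − 987 = 437
largest Fibonacci ≤ 437 is 377; 437 − 377 = 60
largest Fibonacci ≤ 60 is 55; 60 − 55 = 5
largest Fibonacci ≤ 5 is 5; 5 − 5 = 0
137944 = 121393 + 10946 + 4181 + 987 + 377 + 55 + 5, which has 7 terms.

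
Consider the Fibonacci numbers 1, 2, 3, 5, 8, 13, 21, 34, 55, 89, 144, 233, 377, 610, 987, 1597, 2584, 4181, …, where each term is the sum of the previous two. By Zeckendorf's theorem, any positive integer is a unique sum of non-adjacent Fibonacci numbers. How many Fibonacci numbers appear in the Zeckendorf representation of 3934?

3934: greatest Fibonacci not exceeding it is 2584, leaving 1350
1350: greatest Fibonacci not exceeding it is 987, leaving 363
363: greatest Fibonacci not exceeding it is 233, leaving 130
130: greatest Fibonacci not exceeding it is 89, leaving 41
41: greatest Fibonacci not exceeding it is 34, leaving 7
7: greatest Fibonacci not exceeding it is 5, leaving 2
2: greatest Fibonacci not exceeding it is 2, leaving 0
3934 = 2584 + 987 + 233 + 89 + 34 + 5 + 2, which has 7 terms.

7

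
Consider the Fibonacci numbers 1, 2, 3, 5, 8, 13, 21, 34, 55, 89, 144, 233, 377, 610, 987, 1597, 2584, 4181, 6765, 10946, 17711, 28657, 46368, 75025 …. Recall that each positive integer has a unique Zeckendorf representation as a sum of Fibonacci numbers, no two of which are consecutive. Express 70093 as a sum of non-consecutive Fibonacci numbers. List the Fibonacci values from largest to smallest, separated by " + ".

46368 + 17711 + 4181 + 1597 + 233 + 3

subtract 46368 from 70093: 23725 remains
subtract 17711 from 23725: 6014 remains
subtract 4181 from 6014: 1833 remains
subtract 1597 from 1833: 236 remains
subtract 233 from 236: 3 remains
subtract 3 from 3: 0 remains
So 70093 = 46368 + 17711 + 4181 + 1597 + 233 + 3, with no two terms consecutive in the sequence.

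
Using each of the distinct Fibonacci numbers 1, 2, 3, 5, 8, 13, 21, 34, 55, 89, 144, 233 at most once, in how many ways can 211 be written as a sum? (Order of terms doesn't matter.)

211 = 144+55+8+3+1 = 144+34+21+8+3+1 = 89+55+34+21+8+3+1 — 3 representations.

3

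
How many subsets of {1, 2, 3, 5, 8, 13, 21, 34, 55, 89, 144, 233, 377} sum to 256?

Starting from the Zeckendorf form and repeatedly splitting a term F_k into F_{k−1} + F_{k−2} (when neither is already used) reaches every representation.
256 = 233+21+2 = 233+13+8+2 = 144+89+21+2 = 233+13+5+3+2 = 144+89+13+8+2 = … (4 more), for 9 in all.

9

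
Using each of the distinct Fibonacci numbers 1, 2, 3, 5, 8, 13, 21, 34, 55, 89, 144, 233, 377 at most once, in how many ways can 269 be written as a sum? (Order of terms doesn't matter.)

8

Starting from the Zeckendorf form and repeatedly splitting a term F_k into F_{k−1} + F_{k−2} (when neither is already used) reaches every representation.
269 = 233+34+2 = 233+21+13+2 = 144+89+34+2 = … (5 more), for 8 in all.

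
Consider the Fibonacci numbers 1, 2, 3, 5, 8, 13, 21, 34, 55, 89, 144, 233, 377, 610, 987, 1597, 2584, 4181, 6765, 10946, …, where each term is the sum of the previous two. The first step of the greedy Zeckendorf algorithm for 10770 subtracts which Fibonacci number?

6765 ≤ 10770 < 10946, so the largest Fibonacci number not exceeding 10770 is 6765.

6765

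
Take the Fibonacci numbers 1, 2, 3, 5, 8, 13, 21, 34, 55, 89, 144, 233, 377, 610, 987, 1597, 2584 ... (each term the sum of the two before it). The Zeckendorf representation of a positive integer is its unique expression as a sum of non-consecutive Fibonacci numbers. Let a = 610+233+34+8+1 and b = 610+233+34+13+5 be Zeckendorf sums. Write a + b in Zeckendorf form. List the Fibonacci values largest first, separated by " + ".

The two numbers are 886 and 895, so their sum is 1781.
take 1597 (≤ 1781); 1781 − 1597 = 184
take 144 (≤ 184); 184 − 144 = 40
take 34 (≤ 40); 40 − 34 = 6
take 5 (≤ 6); 6 − 5 = 1
take 1 (≤ 1); 1 − 1 = 0

1597 + 144 + 34 + 5 + 1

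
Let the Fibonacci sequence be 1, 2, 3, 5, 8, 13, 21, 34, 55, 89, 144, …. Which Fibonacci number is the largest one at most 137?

89

89 ≤ 137 < 144, so the largest Fibonacci number not exceeding 137 is 89.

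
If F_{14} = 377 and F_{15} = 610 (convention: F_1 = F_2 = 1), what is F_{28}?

317811

By the doubling identity F_{2k} = F_k(2F_{k+1} − F_k): F_{28} = 377·(2·610 − 377) = 377·843 = 317811.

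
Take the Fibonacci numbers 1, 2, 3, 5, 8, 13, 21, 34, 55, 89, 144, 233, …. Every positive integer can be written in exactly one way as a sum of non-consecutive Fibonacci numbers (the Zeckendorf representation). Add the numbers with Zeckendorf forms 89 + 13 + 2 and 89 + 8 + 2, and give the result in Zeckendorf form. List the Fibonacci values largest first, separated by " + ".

144 + 55 + 3 + 1

The two numbers are 104 and 99, so their sum is 203.
Greedily peel off the largest Fibonacci term at each step:
largest Fibonacci ≤ 203 is 144; 203 − 144 = 59
largest Fibonacci ≤ 59 is 55; 59 − 55 = 4
largest Fibonacci ≤ 4 is 3; 4 − 3 = 1
largest Fibonacci ≤ 1 is 1; 1 − 1 = 0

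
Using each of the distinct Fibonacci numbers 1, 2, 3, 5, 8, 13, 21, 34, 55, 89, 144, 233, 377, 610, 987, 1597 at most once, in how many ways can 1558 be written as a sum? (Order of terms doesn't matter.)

24

1558 = 987+377+144+34+13+3 = 987+377+144+34+13+2+1 = 987+377+144+34+8+5+3 = 987+377+89+55+34+13+3 = 987+377+144+34+8+5+2+1 = … (19 more), for 24 in all.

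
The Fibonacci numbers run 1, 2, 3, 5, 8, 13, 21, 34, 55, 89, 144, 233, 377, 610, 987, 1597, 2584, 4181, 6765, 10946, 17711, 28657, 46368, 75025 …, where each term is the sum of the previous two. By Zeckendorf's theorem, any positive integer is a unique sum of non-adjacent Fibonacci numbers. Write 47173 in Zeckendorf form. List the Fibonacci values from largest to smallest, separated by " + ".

46368 + 610 + 144 + 34 + 13 + 3 + 1

Greedily peel off the largest Fibonacci term at each step:
46368 ≤ 47173 < 75025, so take 46368; remainder 805
610 ≤ 805 < 987, so take 610; remainder 195
144 ≤ 195 < 233, so take 144; remainder 51
34 ≤ 51 < 55, so take 34; remainder 17
13 ≤ 17 < 21, so take 13; remainder 4
3 ≤ 4 < 5, so take 3; remainder 1
1 ≤ 1 < 2, so take 1; remainder 0
So 47173 = 46368 + 610 + 144 + 34 + 13 + 3 + 1, with no two terms consecutive in the sequence.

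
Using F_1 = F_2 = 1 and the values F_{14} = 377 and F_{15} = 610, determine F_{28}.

317811

By the doubling identity F_{2k} = F_k(2F_{k+1} − F_k): F_{28} = 377·(2·610 − 377) = 377·843 = 317811.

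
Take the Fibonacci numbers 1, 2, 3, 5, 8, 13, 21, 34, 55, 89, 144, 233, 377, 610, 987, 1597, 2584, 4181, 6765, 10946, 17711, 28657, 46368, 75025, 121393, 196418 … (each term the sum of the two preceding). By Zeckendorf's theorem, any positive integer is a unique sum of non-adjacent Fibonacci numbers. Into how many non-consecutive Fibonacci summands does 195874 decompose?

Greedily peel off the largest Fibonacci term at each step:
largest Fibonacci ≤ 195874 is 121393; 195874 − 121393 = 74481
largest Fibonacci ≤ 74481 is 46368; 74481 − 46368 = 28113
largest Fibonacci ≤ 28113 is 17711; 28113 − 17711 = 10402
largest Fibonacci ≤ 10402 is 6765; 10402 − 6765 = 3637
largest Fibonacci ≤ 3637 is 2584; 3637 − 2584 = 1053
largest Fibonacci ≤ 1053 is 987; 1053 − 987 = 66
largest Fibonacci ≤ 66 is 55; 66 − 55 = 11
largest Fibonacci ≤ 11 is 8; 11 − 8 = 3
largest Fibonacci ≤ 3 is 3; 3 − 3 = 0
195874 = 121393 + 46368 + 17711 + 6765 + 2584 + 987 + 55 + 8 + 3, which has 9 terms.

9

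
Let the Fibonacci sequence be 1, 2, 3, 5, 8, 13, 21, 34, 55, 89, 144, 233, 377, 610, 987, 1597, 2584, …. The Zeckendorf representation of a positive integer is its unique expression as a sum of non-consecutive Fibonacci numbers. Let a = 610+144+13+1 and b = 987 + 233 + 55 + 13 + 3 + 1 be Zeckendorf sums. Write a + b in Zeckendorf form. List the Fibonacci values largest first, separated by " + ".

The two numbers are 768 and 1292, so their sum is 2060.
Greedily peel off the largest Fibonacci term at each step:
2060 − 1597 = 463
463 − 377 = 86
86 − 55 = 31
31 − 21 = 10
10 − 8 = 2
2 − 2 = 0

1597 + 377 + 55 + 21 + 8 + 2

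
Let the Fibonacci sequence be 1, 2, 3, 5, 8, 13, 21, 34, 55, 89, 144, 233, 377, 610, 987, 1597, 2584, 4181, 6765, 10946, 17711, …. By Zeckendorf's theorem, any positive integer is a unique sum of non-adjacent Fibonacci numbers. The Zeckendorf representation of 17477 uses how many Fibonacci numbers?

9

17477 − 10946 = 6531
6531 − 4181 = 2350
2350 − 1597 = 753
753 − 610 = 143
143 − 89 = 54
54 − 34 = 20
20 − 13 = 7
7 − 5 = 2
2 − 2 = 0
17477 = 10946 + 4181 + 1597 + 610 + 89 + 34 + 13 + 5 + 2, which has 9 terms.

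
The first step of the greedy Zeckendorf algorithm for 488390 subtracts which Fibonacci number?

317811 ≤ 488390 < 514229, so the largest Fibonacci number not exceeding 488390 is 317811.

317811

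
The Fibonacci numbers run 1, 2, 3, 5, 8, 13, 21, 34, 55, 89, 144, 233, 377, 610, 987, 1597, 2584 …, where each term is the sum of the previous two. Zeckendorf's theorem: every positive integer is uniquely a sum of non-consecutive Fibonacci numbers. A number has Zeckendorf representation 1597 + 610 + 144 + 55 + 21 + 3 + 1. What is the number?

1597 + 610 + 144 + 55 + 21 + 3 + 1 = 2431.

2431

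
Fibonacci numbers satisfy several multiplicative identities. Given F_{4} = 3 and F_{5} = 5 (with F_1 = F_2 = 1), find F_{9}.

By F_{2k+1} = F_k² + F_{k+1}²: F_{9} = 3² + 5² = 9 + 25 = 34.

34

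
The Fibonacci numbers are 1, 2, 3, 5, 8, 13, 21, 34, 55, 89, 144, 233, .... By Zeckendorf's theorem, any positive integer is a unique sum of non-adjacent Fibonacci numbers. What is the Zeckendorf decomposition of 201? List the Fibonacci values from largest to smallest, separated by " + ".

Greedily peel off the largest Fibonacci term at each step:
subtract 144 from 201: 57 remains
subtract 55 from 57: 2 remains
subtract 2 from 2: 0 remains
So 201 = 144 + 55 + 2, with no two terms consecutive in the sequence.

144 + 55 + 2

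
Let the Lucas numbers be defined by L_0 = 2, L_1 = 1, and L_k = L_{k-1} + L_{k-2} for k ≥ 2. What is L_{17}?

Iterating the recurrence up to L_{9} = 76 and L_{8} = 47:
L_{10} = L_{9} + L_{8} = 76 + 47 = 123
L_{11} = L_{10} + L_{9} = 123 + 76 = 199
L_{12} = L_{11} + L_{10} = 199 + 123 = 322
L_{13} = L_{12} + L_{11} = 322 + 199 = 521
L_{14} = L_{13} + L_{12} = 521 + 322 = 843
L_{15} = L_{14} + L_{13} = 843 + 521 = 1364
L_{16} = L_{15} + L_{14} = 1364 + 843 = 2207
L_{17} = L_{16} + L_{15} = 2207 + 1364 = 3571

3571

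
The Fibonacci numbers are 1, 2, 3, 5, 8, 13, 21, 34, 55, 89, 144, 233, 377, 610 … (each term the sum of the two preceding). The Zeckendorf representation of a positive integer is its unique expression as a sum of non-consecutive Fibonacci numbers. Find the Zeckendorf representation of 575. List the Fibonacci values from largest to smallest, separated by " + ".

377 ≤ 575 < 610, so take 377; remainder 198
144 ≤ 198 < 233, so take 144; remainder 54
34 ≤ 54 < 55, so take 34; remainder 20
13 ≤ 20 < 21, so take 13; remainder 7
5 ≤ 7 < 8, so take 5; remainder 2
2 ≤ 2 < 3, so take 2; remainder 0
So 575 = 377 + 144 + 34 + 13 + 5 + 2, with no two terms consecutive in the sequence.

377 + 144 + 34 + 13 + 5 + 2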